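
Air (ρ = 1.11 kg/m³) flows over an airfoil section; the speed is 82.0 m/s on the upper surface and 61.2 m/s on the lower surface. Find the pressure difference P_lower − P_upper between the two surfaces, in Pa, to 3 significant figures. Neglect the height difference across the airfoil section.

With negligible Δh, P + ½ρv² is constant, so P_low − P_up = ½ρ(v_up² − v_low²).
ΔP = ½·1.11·(82.0² − 61.2²) = 1650 Pa.

1650 Pa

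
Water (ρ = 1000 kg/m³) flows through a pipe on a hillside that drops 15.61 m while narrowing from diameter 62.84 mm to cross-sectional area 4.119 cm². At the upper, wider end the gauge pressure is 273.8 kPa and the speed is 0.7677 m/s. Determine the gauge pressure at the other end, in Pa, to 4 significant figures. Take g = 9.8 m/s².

The volume flow rate is constant, so v₂ = (A₁/A₂)v₁ = (31.01/4.119)·0.7677 = 5.780 m/s.
Energy conservation along the streamline gives P₂ = P₁ − ½ρ(v₂² − v₁²) − ρg(h₂ − h₁).
P₂ = 273800 + ½·1000·(0.7677² − 5.780²) − 1000·9.8·(−15.61) = 273800 + (-16410) − (-153000) = 410400 Pa.

P₂ = 410400 Pa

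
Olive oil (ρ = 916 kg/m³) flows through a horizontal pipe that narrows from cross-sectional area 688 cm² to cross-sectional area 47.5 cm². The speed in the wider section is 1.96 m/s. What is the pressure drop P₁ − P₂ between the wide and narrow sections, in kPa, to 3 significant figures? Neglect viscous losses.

ΔP ≈ 367 kPa

By continuity, v₂ = v₁·A₁/A₂ = 1.96·(688/47.5) = 28.4 m/s.
With no height change, Bernoulli's equation is P₁ + ½ρv₁² = P₂ + ½ρv₂².
P₁ − P₂ = ½·916·(28.4² − 1.96²) = ½·916·802 = 367000 Pa.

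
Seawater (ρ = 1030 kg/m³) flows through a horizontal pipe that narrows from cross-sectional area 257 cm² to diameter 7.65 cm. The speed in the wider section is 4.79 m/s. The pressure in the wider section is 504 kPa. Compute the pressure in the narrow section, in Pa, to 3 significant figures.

P₂ ≈ 146000 Pa

Mass conservation (A₁v₁ = A₂v₂) gives v₂ = 4.79 × 257/46.0 = 26.8 m/s.
The pipe is horizontal, so Bernoulli reduces to P₁ + ½ρv₁² = P₂ + ½ρv₂².
P₂ = P₁ − ½ρ(v₂² − v₁²) = 504000 − ½·1030·(26.8² − 4.79²) = 504000 − 358000 = 146000 Pa.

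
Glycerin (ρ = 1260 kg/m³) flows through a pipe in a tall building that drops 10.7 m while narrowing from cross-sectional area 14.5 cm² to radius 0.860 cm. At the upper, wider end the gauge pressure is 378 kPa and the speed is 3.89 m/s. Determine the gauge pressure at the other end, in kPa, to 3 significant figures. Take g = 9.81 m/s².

Continuity gives A₁v₁ = A₂v₂, so v₂ = (14.5 cm²)/(2.32 cm²) × 3.89 m/s = 24.3 m/s.
Energy conservation along the streamline gives P₂ = P₁ − ½ρ(v₂² − v₁²) − ρg(h₂ − h₁).
P₂ = 378000 + ½·1260·(3.89² − 24.3²) − 1260·9.81·(−10.7) = 378000 + (-362000) − (-132000) = 149000 Pa.

P₂ ≈ 149 kPa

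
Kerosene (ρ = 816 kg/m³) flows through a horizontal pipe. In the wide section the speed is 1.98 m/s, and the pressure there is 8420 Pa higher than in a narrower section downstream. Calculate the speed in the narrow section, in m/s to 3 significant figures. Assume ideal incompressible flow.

v₂ ≈ 4.96 m/s

Along the level pipe P + ½ρv² is conserved, hence v₂² = v₁² + 2(P₁ − P₂)/ρ.
v₂ = √(1.98² + 2·8420/816) = √(3.92 + 20.6) = 4.96 m/s.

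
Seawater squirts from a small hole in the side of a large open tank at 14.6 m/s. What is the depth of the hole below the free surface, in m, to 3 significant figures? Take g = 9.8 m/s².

Inverting v = √(2gh) gives h = v² / 2g.
h = 14.6²/(2·9.8) = 213/19.60 = 10.9 m.

10.9 m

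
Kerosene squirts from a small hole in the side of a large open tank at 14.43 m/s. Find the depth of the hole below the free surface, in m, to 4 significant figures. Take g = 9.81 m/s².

h = 10.61 m

Inverting v = √(2gh) gives h = v² / 2g.
h = 14.43²/(2·9.81) = 208.2/19.62 = 10.61 m.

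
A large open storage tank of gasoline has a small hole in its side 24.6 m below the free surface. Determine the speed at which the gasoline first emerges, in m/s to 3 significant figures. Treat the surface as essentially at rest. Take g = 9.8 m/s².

v ≈ 22.0 m/s

Torricelli's result v = √(2gh) gives v = √(2·9.8·24.6) = 22.0 m/s.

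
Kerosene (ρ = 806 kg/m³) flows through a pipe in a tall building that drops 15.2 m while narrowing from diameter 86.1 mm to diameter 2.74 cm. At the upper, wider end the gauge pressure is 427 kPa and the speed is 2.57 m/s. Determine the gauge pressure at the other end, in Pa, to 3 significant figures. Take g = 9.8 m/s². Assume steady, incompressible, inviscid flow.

The volume flow rate is constant, so v₂ = (A₁/A₂)v₁ = (58.2/5.90)·2.57 = 25.4 m/s.
Applying Bernoulli between the two ends and solving for P₂: P₂ = P₁ + ½ρ(v₁² − v₂²) − ρgΔh.
P₂ = 427000 + ½·806·(2.57² − 25.4²) − 806·9.8·(−15.2) = 427000 + (-257000) − (-120000) = 290000 Pa.

290000 Pa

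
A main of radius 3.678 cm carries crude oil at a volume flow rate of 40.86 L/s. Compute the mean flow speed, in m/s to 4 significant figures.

9.614 m/s

Q = 40.86 L/s = 0.04086 m³/s.
v = Q/A = 0.04086 / 0.004250 = 9.614 m/s.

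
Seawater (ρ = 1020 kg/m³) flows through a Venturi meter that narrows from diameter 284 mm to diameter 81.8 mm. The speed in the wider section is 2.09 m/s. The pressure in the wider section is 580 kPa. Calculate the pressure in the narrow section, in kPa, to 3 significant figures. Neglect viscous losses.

Mass conservation (A₁v₁ = A₂v₂) gives v₂ = 2.09 × 633/52.6 = 25.2 m/s.
Along the horizontal streamline, P + ½ρv² is constant.
P₂ = P₁ − ½ρ(v₂² − v₁²) = 580000 − ½·1020·(25.2² − 2.09²) = 580000 − 321000 = 259000 Pa.

P₂ ≈ 259 kPa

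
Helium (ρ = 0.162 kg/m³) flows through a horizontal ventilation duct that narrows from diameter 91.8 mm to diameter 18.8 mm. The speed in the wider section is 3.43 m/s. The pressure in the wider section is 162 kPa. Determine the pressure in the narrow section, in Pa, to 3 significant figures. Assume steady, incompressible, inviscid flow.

Continuity gives A₁v₁ = A₂v₂, so v₂ = (66.2 cm²)/(2.78 cm²) × 3.43 m/s = 81.8 m/s.
Along the horizontal streamline, P + ½ρv² is constant.
P₂ = P₁ − ½ρ(v₂² − v₁²) = 162000 − ½·0.162·(81.8² − 3.43²) = 162000 − 541 = 161000 Pa.

P₂ = 161000 Pa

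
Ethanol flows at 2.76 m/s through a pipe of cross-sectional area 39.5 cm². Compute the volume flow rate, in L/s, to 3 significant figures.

Q = A·v = 0.00395 m² × 2.76 m/s = 0.0109 m³/s.
Converting: 0.0109 m³/s × 1000 = 10.9 L/s.

Q = 10.9 L/s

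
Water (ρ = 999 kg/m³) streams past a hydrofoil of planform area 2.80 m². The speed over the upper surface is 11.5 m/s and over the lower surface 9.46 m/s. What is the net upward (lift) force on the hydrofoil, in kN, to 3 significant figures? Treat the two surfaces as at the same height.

59.8 kN

From P + ½ρv² = const at equal height, P_low − P_up = ½ρ(v_up² − v_low²).
ΔP = ½·999·(11.5² − 9.46²) = 21400 Pa.
Lift = ΔP · A = 21400 × 2.80 = 59800 N.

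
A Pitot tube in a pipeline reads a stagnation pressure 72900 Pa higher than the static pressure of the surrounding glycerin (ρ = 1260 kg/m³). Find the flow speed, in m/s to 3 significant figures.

v = 10.8 m/s

At the stagnation point the flow is brought to rest, so Bernoulli gives P_stag − P_static = ½ρv².
v = √(2ΔP/ρ) = √(2·72900/1260) = 10.8 m/s.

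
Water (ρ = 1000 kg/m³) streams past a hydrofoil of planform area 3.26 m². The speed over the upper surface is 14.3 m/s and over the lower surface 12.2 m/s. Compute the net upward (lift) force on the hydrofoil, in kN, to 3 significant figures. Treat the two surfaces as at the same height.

With equal heights on the two surfaces, Bernoulli gives P_lower − P_upper = ½ρ(v_upper² − v_lower²).
ΔP = ½·1000·(14.3² − 12.2²) = 27800 Pa.
Lift = ΔP · A = 27800 × 3.26 = 90700 N.

90.7 kN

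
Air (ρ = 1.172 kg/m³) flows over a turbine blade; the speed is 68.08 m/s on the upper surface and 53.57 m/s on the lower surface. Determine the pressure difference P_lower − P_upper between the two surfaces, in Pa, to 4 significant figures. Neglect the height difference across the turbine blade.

The pressure is lower where the speed is higher: ΔP = ½ρ(v_up² − v_low²).
ΔP = ½·1.172·(68.08² − 53.57²) = 1034 Pa.

ΔP ≈ 1034 Pa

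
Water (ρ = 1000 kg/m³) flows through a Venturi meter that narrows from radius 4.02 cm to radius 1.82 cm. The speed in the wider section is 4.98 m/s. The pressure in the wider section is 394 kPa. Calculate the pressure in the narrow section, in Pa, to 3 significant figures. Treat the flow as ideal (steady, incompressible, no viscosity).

P₂ = 111000 Pa

Mass conservation (A₁v₁ = A₂v₂) gives v₂ = 4.98 × 50.8/10.4 = 24.3 m/s.
Bernoulli (h₁ = h₂): P₁ − P₂ = ½ρ(v₂² − v₁²).
P₂ = P₁ − ½ρ(v₂² − v₁²) = 394000 − ½·1000·(24.3² − 4.98²) = 394000 − 283000 = 111000 Pa.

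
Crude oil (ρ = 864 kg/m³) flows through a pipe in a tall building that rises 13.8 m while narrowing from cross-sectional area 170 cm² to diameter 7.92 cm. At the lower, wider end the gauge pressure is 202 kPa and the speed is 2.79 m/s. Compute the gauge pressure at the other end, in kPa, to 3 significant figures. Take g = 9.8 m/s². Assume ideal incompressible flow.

Continuity gives A₁v₁ = A₂v₂, so v₂ = (170 cm²)/(49.3 cm²) × 2.79 m/s = 9.63 m/s.
Bernoulli: P₁ + ½ρv₁² + ρg h₁ = P₂ + ½ρv₂² + ρg h₂, so P₂ = P₁ + ½ρ(v₁² − v₂²) − ρg(h₂ − h₁).
P₂ = 202000 + ½·864·(2.79² − 9.63²) − 864·9.8·(+13.8) = 202000 + (-36700) − (117000) = 48500 Pa.

48.5 kPa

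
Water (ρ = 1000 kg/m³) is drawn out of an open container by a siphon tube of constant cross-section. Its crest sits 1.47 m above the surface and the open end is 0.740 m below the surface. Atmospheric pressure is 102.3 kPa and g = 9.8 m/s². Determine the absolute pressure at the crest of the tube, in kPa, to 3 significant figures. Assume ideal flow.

Bernoulli surface→outlet gives ½v² = g·h_out, so v = √(2·9.8·0.740) = 3.81 m/s.
The bore is uniform, so the speed at the crest is the same v. Bernoulli surface→crest: P_atm = P_top + ½ρv² + ρg·h_top.
P_top = 102300 − ½·1000·3.81² − 1000·9.8·1.47 = 80600 Pa.

P_top = 80.6 kPa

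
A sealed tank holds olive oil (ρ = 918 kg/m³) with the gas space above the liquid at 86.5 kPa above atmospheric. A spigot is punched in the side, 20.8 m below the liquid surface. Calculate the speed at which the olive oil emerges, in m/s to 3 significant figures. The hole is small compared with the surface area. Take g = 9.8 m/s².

v ≈ 24.4 m/s

Take point 1 at the surface (v₁ ≈ 0) and point 2 at the hole (at atmospheric pressure). Bernoulli: P₁ + ρg h = P_atm + ½ρv₂².
With P₁ − P_atm = 86500 Pa, v₂ = √(2gh + 2ΔP/ρ) = √(2·9.8·20.8 + 2·86500/918) = 24.4 m/s.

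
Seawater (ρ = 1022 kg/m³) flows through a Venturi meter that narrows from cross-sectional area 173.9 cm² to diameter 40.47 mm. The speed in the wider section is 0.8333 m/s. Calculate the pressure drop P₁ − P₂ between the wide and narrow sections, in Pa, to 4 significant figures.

64500 Pa

Mass conservation (A₁v₁ = A₂v₂) gives v₂ = 0.8333 × 173.9/12.86 = 11.27 m/s.
Bernoulli (h₁ = h₂): P₁ − P₂ = ½ρ(v₂² − v₁²).
P₁ − P₂ = ½·1022·(11.27² − 0.8333²) = ½·1022·126.2 = 64500 Pa.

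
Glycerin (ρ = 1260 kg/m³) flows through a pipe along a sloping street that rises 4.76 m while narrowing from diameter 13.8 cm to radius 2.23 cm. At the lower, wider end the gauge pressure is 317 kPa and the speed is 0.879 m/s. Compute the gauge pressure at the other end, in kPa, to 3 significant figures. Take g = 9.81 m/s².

214 kPa

Mass conservation (A₁v₁ = A₂v₂) gives v₂ = 0.879 × 150/15.6 = 8.42 m/s.
Energy conservation along the streamline gives P₂ = P₁ − ½ρ(v₂² − v₁²) − ρg(h₂ − h₁).
P₂ = 317000 + ½·1260·(0.879² − 8.42²) − 1260·9.81·(+4.76) = 317000 + (-44100) − (58800) = 214000 Pa.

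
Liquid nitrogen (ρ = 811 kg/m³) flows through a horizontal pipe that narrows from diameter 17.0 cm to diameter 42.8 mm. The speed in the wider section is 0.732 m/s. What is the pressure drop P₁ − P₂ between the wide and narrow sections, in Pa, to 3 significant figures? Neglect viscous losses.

The volume flow rate is constant, so v₂ = (A₁/A₂)v₁ = (227/14.4)·0.732 = 11.5 m/s.
With no height change, Bernoulli's equation is P₁ + ½ρv₁² = P₂ + ½ρv₂².
P₁ − P₂ = ½·811·(11.5² − 0.732²) = ½·811·133 = 53900 Pa.

ΔP ≈ 53900 Pa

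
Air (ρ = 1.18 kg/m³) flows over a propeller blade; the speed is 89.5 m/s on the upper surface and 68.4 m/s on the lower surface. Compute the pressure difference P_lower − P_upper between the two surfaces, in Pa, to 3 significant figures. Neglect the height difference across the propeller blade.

1970 Pa

Bernoulli (same height): P_lower − P_upper = ½ρ(v_upper² − v_lower²).
ΔP = ½·1.18·(89.5² − 68.4²) = 1970 Pa.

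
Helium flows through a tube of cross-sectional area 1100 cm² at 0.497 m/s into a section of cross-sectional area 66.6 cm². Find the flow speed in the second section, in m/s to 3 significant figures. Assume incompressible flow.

Mass conservation (A₁v₁ = A₂v₂) gives v₂ = 0.497 × 1100/66.6 = 8.21 m/s.

v₂ = 8.21 m/s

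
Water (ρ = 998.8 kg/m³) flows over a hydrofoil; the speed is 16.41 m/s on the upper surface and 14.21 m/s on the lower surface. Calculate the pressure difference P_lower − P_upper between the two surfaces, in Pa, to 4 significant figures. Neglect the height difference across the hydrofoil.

The pressure is lower where the speed is higher: ΔP = ½ρ(v_up² − v_low²).
ΔP = ½·998.8·(16.41² − 14.21²) = 33640 Pa.

ΔP ≈ 33640 Pa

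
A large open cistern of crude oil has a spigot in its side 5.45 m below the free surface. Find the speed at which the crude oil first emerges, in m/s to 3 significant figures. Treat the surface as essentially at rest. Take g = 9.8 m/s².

The surface is effectively still and both ends are open, so ½v² = gh and v = √(2·9.8·5.45) = 10.3 m/s.

v = 10.3 m/s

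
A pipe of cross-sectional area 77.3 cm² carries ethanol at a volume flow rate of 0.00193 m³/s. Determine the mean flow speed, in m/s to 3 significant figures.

v ≈ 0.250 m/s

Q = 0.00193 m³/s = 0.00193 m³/s.
v = Q/A = 0.00193 / 0.00773 = 0.250 m/s.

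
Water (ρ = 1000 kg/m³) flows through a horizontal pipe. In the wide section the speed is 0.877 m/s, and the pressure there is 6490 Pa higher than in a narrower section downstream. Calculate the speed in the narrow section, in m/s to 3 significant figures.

v₂ ≈ 3.71 m/s

Horizontal Bernoulli: P₁ + ½ρv₁² = P₂ + ½ρv₂², so v₂² = v₁² + 2(P₁ − P₂)/ρ.
v₂ = √(0.877² + 2·6490/1000) = √(0.769 + 13.0) = 3.71 m/s.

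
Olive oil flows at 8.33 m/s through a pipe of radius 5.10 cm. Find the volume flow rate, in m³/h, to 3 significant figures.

245 m³/h

Q = A·v = 0.00817 m² × 8.33 m/s = 0.0681 m³/s.
Converting: 0.0681 m³/s × 3600 = 245 m³/h.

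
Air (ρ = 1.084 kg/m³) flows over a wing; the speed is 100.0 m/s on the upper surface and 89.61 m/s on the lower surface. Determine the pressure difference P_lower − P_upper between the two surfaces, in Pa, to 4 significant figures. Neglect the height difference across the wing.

ΔP ≈ 1068 Pa

With negligible Δh, P + ½ρv² is constant, so P_low − P_up = ½ρ(v_up² − v_low²).
ΔP = ½·1.084·(100.0² − 89.61²) = 1068 Pa.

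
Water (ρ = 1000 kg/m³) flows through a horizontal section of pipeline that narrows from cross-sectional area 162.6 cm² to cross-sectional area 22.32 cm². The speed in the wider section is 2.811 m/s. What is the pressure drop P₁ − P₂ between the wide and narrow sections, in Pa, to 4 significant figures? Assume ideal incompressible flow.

ΔP = 205700 Pa

Continuity gives A₁v₁ = A₂v₂, so v₂ = (162.6 cm²)/(22.32 cm²) × 2.811 m/s = 20.48 m/s.
Bernoulli (h₁ = h₂): P₁ − P₂ = ½ρ(v₂² − v₁²).
P₁ − P₂ = ½·1000·(20.48² − 2.811²) = ½·1000·411.4 = 205700 Pa.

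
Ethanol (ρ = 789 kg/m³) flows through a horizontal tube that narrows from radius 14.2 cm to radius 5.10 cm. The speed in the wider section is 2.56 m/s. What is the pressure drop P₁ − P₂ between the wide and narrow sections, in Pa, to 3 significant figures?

ΔP ≈ 153000 Pa

Mass conservation (A₁v₁ = A₂v₂) gives v₂ = 2.56 × 633/81.7 = 19.8 m/s.
The pipe is horizontal, so Bernoulli reduces to P₁ + ½ρv₁² = P₂ + ½ρv₂².
P₁ − P₂ = ½·789·(19.8² − 2.56²) = ½·789·387 = 153000 Pa.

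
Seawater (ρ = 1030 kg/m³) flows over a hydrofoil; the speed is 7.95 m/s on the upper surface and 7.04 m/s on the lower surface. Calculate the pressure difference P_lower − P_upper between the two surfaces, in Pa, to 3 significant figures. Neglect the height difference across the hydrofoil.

7030 Pa

With negligible Δh, P + ½ρv² is constant, so P_low − P_up = ½ρ(v_up² − v_low²).
ΔP = ½·1030·(7.95² − 7.04²) = 7030 Pa.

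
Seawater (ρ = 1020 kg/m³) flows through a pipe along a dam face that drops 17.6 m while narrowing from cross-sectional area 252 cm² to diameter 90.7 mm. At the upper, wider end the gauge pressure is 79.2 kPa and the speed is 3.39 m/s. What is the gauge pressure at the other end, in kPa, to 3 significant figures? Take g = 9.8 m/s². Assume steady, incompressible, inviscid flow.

172 kPa

The volume flow rate is constant, so v₂ = (A₁/A₂)v₁ = (252/64.6)·3.39 = 13.2 m/s.
Applying Bernoulli between the two ends and solving for P₂: P₂ = P₁ + ½ρ(v₁² − v₂²) − ρgΔh.
P₂ = 79200 + ½·1020·(3.39² − 13.2²) − 1020·9.8·(−17.6) = 79200 + (-83300) − (-176000) = 172000 Pa.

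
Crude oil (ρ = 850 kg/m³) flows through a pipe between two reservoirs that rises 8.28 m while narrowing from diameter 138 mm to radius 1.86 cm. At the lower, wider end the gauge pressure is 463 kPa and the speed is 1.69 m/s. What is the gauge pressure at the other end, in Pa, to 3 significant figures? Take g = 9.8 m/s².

The volume flow rate is constant, so v₂ = (A₁/A₂)v₁ = (150/10.9)·1.69 = 23.3 m/s.
Bernoulli: P₁ + ½ρv₁² + ρg h₁ = P₂ + ½ρv₂² + ρg h₂, so P₂ = P₁ + ½ρ(v₁² − v₂²) − ρg(h₂ − h₁).
P₂ = 463000 + ½·850·(1.69² − 23.3²) − 850·9.8·(+8.28) = 463000 + (-229000) − (69000) = 165000 Pa.

P₂ = 165000 Pa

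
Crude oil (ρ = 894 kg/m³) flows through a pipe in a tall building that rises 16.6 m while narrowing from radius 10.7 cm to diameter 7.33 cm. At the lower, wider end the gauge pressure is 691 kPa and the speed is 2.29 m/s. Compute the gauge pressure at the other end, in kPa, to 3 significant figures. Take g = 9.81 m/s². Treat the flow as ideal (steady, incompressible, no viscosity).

P₂ = 377 kPa

Continuity gives A₁v₁ = A₂v₂, so v₂ = (360 cm²)/(42.2 cm²) × 2.29 m/s = 19.5 m/s.
Bernoulli: P₁ + ½ρv₁² + ρg h₁ = P₂ + ½ρv₂² + ρg h₂, so P₂ = P₁ + ½ρ(v₁² − v₂²) − ρg(h₂ − h₁).
P₂ = 691000 + ½·894·(2.29² − 19.5²) − 894·9.81·(+16.6) = 691000 + (-168000) − (146000) = 377000 Pa.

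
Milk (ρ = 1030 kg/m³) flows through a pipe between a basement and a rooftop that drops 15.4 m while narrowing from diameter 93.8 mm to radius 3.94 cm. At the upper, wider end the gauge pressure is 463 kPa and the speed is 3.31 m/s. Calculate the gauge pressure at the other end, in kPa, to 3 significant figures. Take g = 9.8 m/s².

613 kPa

The volume flow rate is constant, so v₂ = (A₁/A₂)v₁ = (69.1/48.8)·3.31 = 4.69 m/s.
Applying Bernoulli between the two ends and solving for P₂: P₂ = P₁ + ½ρ(v₁² − v₂²) − ρgΔh.
P₂ = 463000 + ½·1030·(3.31² − 4.69²) − 1030·9.8·(−15.4) = 463000 + (-5690) − (-155000) = 613000 Pa.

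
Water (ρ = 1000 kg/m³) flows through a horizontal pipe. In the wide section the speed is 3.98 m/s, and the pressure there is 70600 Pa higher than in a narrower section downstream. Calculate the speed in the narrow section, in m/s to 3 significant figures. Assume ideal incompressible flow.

With h₁ = h₂, rearranging Bernoulli gives v₂ = √(v₁² + 2ΔP/ρ).
v₂ = √(3.98² + 2·70600/1000) = √(15.8 + 141) = 12.5 m/s.

v₂ ≈ 12.5 m/s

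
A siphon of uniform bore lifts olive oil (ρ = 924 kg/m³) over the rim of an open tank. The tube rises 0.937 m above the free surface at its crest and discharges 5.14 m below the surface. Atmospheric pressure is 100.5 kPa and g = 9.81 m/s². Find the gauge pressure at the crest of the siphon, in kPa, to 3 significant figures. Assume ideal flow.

P_gauge ≈ -55.1 kPa

Bernoulli surface→outlet gives ½v² = g·h_out, so v = √(2·9.81·5.14) = 10.0 m/s.
Continuity keeps v the same throughout the tube; from surface to crest, P_atm + 0 = P_top + ½ρv² + ρg·h_top.
P_top = 100500 − ½·924·10.0² − 924·9.81·0.937 = 45400 Pa. So P_gauge = P_top − P_atm = -55100 Pa.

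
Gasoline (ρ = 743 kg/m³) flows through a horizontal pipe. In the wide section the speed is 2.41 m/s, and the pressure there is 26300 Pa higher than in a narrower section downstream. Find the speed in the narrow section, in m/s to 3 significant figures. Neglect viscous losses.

v₂ ≈ 8.75 m/s

Along the level pipe P + ½ρv² is conserved, hence v₂² = v₁² + 2(P₁ − P₂)/ρ.
v₂ = √(2.41² + 2·26300/743) = √(5.81 + 70.8) = 8.75 m/s.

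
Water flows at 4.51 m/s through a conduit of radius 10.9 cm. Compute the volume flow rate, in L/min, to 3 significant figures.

Q = A·v = 0.0373 m² × 4.51 m/s = 0.168 m³/s.
Converting: 0.168 m³/s × 60000 = 10100 L/min.

Q ≈ 10100 L/min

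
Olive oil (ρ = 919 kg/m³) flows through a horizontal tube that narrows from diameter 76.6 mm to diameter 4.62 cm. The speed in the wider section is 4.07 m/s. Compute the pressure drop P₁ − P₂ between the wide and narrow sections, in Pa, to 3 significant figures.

49900 Pa

Mass conservation (A₁v₁ = A₂v₂) gives v₂ = 4.07 × 46.1/16.8 = 11.2 m/s.
The pipe is horizontal, so Bernoulli reduces to P₁ + ½ρv₁² = P₂ + ½ρv₂².
P₁ − P₂ = ½·919·(11.2² − 4.07²) = ½·919·109 = 49900 Pa.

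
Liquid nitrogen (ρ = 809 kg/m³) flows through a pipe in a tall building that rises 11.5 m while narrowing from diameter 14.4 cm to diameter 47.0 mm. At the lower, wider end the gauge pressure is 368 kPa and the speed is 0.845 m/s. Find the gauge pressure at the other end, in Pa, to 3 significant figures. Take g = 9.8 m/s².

Mass conservation (A₁v₁ = A₂v₂) gives v₂ = 0.845 × 163/17.3 = 7.93 m/s.
Bernoulli: P₁ + ½ρv₁² + ρg h₁ = P₂ + ½ρv₂² + ρg h₂, so P₂ = P₁ + ½ρ(v₁² − v₂²) − ρg(h₂ − h₁).
P₂ = 368000 + ½·809·(0.845² − 7.93²) − 809·9.8·(+11.5) = 368000 + (-25200) − (91200) = 252000 Pa.

252000 Pa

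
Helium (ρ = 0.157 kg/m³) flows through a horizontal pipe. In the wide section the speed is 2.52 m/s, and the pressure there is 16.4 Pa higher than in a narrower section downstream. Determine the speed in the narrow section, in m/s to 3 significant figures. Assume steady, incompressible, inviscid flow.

Along the level pipe P + ½ρv² is conserved, hence v₂² = v₁² + 2(P₁ − P₂)/ρ.
v₂ = √(2.52² + 2·16.4/0.157) = √(6.35 + 209) = 14.7 m/s.

v₂ ≈ 14.7 m/s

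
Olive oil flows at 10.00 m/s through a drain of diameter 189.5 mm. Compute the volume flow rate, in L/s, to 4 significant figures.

Q = A·v = 0.02820 m² × 10.00 m/s = 0.2820 m³/s.
Converting: 0.2820 m³/s × 1000 = 282.0 L/s.

Q ≈ 282.0 L/s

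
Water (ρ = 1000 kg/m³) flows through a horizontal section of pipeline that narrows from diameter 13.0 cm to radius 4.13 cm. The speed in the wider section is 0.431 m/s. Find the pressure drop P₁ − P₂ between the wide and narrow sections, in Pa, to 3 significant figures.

Mass conservation (A₁v₁ = A₂v₂) gives v₂ = 0.431 × 133/53.6 = 1.07 m/s.
The pipe is horizontal, so Bernoulli reduces to P₁ + ½ρv₁² = P₂ + ½ρv₂².
P₁ − P₂ = ½·1000·(1.07² − 0.431²) = ½·1000·0.954 = 477 Pa.

ΔP = 477 Pa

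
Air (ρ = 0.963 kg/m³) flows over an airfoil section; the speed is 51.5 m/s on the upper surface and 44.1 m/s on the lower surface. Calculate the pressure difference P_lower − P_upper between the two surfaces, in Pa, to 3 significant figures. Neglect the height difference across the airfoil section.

ΔP ≈ 341 Pa

The pressure is lower where the speed is higher: ΔP = ½ρ(v_up² − v_low²).
ΔP = ½·0.963·(51.5² − 44.1²) = 341 Pa.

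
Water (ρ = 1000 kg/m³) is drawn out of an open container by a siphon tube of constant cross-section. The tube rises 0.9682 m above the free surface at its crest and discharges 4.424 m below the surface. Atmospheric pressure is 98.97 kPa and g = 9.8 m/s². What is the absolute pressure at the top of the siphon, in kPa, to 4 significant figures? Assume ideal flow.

From the surface to the outlet (both open to atmosphere, surface at rest): v = √(2g·h_out) = √(2·9.8·4.424) = 9.312 m/s.
Continuity keeps v the same throughout the tube; from surface to crest, P_atm + 0 = P_top + ½ρv² + ρg·h_top.
P_top = 98970 − ½·1000·9.312² − 1000·9.8·0.9682 = 46130 Pa.

P_top ≈ 46.13 kPa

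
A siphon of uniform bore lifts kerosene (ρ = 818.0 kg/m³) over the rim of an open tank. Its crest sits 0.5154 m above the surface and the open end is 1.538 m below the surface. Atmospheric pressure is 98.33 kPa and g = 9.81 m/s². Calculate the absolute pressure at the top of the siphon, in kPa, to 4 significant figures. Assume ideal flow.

The outlet speed comes from Torricelli: v = √(2g·1.538) = 5.493 m/s.
With constant cross-section the crest speed equals v; applying Bernoulli from the surface up to the crest, P_top = P_atm − ½ρv² − ρg·h_top.
P_top = 98330 − ½·818.0·5.493² − 818.0·9.81·0.5154 = 81850 Pa.

P_top ≈ 81.85 kPa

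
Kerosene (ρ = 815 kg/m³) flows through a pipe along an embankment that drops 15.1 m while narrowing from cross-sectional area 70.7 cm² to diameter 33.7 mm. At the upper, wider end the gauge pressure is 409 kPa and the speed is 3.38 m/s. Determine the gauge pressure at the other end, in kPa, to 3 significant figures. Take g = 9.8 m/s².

Mass conservation (A₁v₁ = A₂v₂) gives v₂ = 3.38 × 70.7/8.92 = 26.8 m/s.
Energy conservation along the streamline gives P₂ = P₁ − ½ρ(v₂² − v₁²) − ρg(h₂ − h₁).
P₂ = 409000 + ½·815·(3.38² − 26.8²) − 815·9.8·(−15.1) = 409000 + (-288000) − (-121000) = 242000 Pa.

P₂ ≈ 242 kPa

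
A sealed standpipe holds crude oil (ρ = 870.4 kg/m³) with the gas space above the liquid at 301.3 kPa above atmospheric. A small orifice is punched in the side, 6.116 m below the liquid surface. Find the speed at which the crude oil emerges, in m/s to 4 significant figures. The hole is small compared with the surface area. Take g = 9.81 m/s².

28.50 m/s

Take point 1 at the surface (v₁ ≈ 0) and point 2 at the hole (at atmospheric pressure). Bernoulli: P₁ + ρg h = P_atm + ½ρv₂².
With P₁ − P_atm = 301300 Pa, v₂ = √(2gh + 2ΔP/ρ) = √(2·9.81·6.116 + 2·301300/870.4) = 28.50 m/s.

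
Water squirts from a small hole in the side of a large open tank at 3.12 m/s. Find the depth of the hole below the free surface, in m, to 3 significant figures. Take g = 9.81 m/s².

0.496 m

For a small hole in a large open tank, ½v² = gh, giving h = v²/(2g).
h = 3.12²/(2·9.81) = 9.73/19.62 = 0.496 m.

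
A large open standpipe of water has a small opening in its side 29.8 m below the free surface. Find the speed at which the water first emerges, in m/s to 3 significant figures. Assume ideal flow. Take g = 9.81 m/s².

Torricelli's result v = √(2gh) gives v = √(2·9.81·29.8) = 24.2 m/s.

v ≈ 24.2 m/s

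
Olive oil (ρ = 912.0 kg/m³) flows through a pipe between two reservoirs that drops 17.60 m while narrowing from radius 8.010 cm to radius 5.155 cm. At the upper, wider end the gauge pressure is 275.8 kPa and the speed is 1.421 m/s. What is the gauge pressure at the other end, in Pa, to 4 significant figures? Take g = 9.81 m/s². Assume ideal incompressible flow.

P₂ ≈ 428800 Pa

The volume flow rate is constant, so v₂ = (A₁/A₂)v₁ = (201.6/83.48)·1.421 = 3.431 m/s.
Energy conservation along the streamline gives P₂ = P₁ − ½ρ(v₂² − v₁²) − ρg(h₂ − h₁).
P₂ = 275800 + ½·912.0·(1.421² − 3.431²) − 912.0·9.81·(−17.60) = 275800 + (-4447) − (-157500) = 428800 Pa.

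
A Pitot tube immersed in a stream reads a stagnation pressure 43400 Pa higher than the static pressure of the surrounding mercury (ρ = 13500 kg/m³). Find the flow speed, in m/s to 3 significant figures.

Bernoulli between the free stream and the stagnation point: ½ρv² = P_stag − P_static.
v = √(2ΔP/ρ) = √(2·43400/13500) = 2.54 m/s.

v = 2.54 m/s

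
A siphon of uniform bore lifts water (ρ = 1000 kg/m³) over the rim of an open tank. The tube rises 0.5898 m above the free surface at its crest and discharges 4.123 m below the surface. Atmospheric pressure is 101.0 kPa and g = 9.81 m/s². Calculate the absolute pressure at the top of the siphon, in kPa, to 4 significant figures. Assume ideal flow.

The outlet speed comes from Torricelli: v = √(2g·4.123) = 8.994 m/s.
With constant cross-section the crest speed equals v; applying Bernoulli from the surface up to the crest, P_top = P_atm − ½ρv² − ρg·h_top.
P_top = 101000 − ½·1000·8.994² − 1000·9.81·0.5898 = 54770 Pa.

P_top ≈ 54.77 kPa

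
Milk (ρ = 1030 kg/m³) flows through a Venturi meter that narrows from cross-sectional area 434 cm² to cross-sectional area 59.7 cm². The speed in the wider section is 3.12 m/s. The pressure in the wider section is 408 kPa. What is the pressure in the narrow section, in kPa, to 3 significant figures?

P₂ ≈ 148 kPa

Mass conservation (A₁v₁ = A₂v₂) gives v₂ = 3.12 × 434/59.7 = 22.7 m/s.
The pipe is horizontal, so Bernoulli reduces to P₁ + ½ρv₁² = P₂ + ½ρv₂².
P₂ = P₁ − ½ρ(v₂² − v₁²) = 408000 − ½·1030·(22.7² − 3.12²) = 408000 − 260000 = 148000 Pa.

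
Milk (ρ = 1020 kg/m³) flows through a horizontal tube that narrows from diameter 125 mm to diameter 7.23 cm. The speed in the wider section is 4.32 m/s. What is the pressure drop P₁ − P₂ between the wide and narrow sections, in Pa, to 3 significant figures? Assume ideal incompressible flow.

ΔP = 75500 Pa

Mass conservation (A₁v₁ = A₂v₂) gives v₂ = 4.32 × 123/41.1 = 12.9 m/s.
Along the horizontal streamline, P + ½ρv² is constant.
P₁ − P₂ = ½·1020·(12.9² − 4.32²) = ½·1020·148 = 75500 Pa.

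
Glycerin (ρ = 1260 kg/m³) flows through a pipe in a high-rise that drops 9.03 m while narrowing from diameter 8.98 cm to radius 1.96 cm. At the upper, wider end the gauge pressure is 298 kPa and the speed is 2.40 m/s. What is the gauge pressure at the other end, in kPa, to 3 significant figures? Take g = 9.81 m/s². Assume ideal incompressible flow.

P₂ ≈ 313 kPa

Continuity gives A₁v₁ = A₂v₂, so v₂ = (63.3 cm²)/(12.1 cm²) × 2.40 m/s = 12.6 m/s.
Energy conservation along the streamline gives P₂ = P₁ − ½ρ(v₂² − v₁²) − ρg(h₂ − h₁).
P₂ = 298000 + ½·1260·(2.40² − 12.6²) − 1260·9.81·(−9.03) = 298000 + (-96300) − (-112000) = 313000 Pa.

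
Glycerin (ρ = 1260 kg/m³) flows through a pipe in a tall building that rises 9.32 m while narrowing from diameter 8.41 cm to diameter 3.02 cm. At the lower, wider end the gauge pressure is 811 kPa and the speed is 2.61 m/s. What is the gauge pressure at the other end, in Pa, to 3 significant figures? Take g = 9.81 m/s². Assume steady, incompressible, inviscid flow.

The volume flow rate is constant, so v₂ = (A₁/A₂)v₁ = (55.5/7.16)·2.61 = 20.2 m/s.
Bernoulli: P₁ + ½ρv₁² + ρg h₁ = P₂ + ½ρv₂² + ρg h₂, so P₂ = P₁ + ½ρ(v₁² − v₂²) − ρg(h₂ − h₁).
P₂ = 811000 + ½·1260·(2.61² − 20.2²) − 1260·9.81·(+9.32) = 811000 + (-254000) − (115000) = 442000 Pa.

P₂ ≈ 442000 Pa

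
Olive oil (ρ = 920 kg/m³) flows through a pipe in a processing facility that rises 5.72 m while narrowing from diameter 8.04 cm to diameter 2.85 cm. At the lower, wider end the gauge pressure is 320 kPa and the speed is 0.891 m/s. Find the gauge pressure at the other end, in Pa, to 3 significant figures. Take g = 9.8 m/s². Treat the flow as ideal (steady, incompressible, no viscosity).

The volume flow rate is constant, so v₂ = (A₁/A₂)v₁ = (50.8/6.38)·0.891 = 7.09 m/s.
Energy conservation along the streamline gives P₂ = P₁ − ½ρ(v₂² − v₁²) − ρg(h₂ − h₁).
P₂ = 320000 + ½·920·(0.891² − 7.09²) − 920·9.8·(+5.72) = 320000 + (-22800) − (51600) = 246000 Pa.

P₂ ≈ 246000 Pa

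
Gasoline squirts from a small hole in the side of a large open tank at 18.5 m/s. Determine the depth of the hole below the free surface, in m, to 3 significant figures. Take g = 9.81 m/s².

h ≈ 17.4 m

Inverting v = √(2gh) gives h = v² / 2g.
h = 18.5²/(2·9.81) = 342/19.62 = 17.4 m.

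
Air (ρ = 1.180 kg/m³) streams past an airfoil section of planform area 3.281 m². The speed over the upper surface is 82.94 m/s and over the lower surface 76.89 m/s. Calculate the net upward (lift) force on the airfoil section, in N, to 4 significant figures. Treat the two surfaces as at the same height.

The faster flow above has the lower pressure; Bernoulli (same height) gives ΔP = ½ρ(v_up² − v_low²).
ΔP = ½·1.180·(82.94² − 76.89²) = 570.5 Pa.
Lift = ΔP · A = 570.5 × 3.281 = 1872 N.

F = 1872 N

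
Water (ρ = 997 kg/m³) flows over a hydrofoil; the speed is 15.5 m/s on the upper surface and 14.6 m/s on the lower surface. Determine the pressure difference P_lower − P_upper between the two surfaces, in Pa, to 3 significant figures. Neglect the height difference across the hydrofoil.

ΔP ≈ 13500 Pa

The pressure is lower where the speed is higher: ΔP = ½ρ(v_up² − v_low²).
ΔP = ½·997·(15.5² − 14.6²) = 13500 Pa.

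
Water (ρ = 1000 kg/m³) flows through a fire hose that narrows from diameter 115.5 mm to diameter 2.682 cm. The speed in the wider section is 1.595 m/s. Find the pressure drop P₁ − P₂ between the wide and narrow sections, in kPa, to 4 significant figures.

Mass conservation (A₁v₁ = A₂v₂) gives v₂ = 1.595 × 104.8/5.649 = 29.58 m/s.
Bernoulli (h₁ = h₂): P₁ − P₂ = ½ρ(v₂² − v₁²).
P₁ − P₂ = ½·1000·(29.58² − 1.595²) = ½·1000·872.5 = 436200 Pa.

ΔP = 436.2 kPa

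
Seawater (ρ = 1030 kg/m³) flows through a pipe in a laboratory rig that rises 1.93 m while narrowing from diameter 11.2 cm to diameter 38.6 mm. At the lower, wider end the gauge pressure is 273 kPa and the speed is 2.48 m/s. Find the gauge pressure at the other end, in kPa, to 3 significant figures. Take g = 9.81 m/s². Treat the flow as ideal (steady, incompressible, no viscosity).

Mass conservation (A₁v₁ = A₂v₂) gives v₂ = 2.48 × 98.5/11.7 = 20.9 m/s.
Applying Bernoulli between the two ends and solving for P₂: P₂ = P₁ + ½ρ(v₁² − v₂²) − ρgΔh.
P₂ = 273000 + ½·1030·(2.48² − 20.9²) − 1030·9.81·(+1.93) = 273000 + (-221000) − (19500) = 32200 Pa.

32.2 kPa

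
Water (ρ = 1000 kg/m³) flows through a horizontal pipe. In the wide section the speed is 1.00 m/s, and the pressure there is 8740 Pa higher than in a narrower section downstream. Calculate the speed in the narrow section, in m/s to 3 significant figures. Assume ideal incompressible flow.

Horizontal Bernoulli: P₁ + ½ρv₁² = P₂ + ½ρv₂², so v₂² = v₁² + 2(P₁ − P₂)/ρ.
v₂ = √(1.00² + 2·8740/1000) = √(1.00 + 17.5) = 4.30 m/s.

4.30 m/s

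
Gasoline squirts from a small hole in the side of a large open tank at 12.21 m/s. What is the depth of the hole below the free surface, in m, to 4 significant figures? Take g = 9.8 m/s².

h ≈ 7.606 m

Inverting v = √(2gh) gives h = v² / 2g.
h = 12.21²/(2·9.8) = 149.1/19.60 = 7.606 m.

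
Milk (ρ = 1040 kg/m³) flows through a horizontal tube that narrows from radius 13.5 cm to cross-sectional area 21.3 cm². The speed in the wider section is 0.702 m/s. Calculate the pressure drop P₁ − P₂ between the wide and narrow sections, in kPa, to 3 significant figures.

Continuity gives A₁v₁ = A₂v₂, so v₂ = (573 cm²)/(21.3 cm²) × 0.702 m/s = 18.9 m/s.
Bernoulli (h₁ = h₂): P₁ − P₂ = ½ρ(v₂² − v₁²).
P₁ − P₂ = ½·1040·(18.9² − 0.702²) = ½·1040·356 = 185000 Pa.

ΔP ≈ 185 kPa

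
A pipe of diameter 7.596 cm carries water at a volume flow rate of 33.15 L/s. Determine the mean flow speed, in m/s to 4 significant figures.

v ≈ 7.315 m/s

Q = 33.15 L/s = 0.03315 m³/s.
v = Q/A = 0.03315 / 0.004532 = 7.315 m/s.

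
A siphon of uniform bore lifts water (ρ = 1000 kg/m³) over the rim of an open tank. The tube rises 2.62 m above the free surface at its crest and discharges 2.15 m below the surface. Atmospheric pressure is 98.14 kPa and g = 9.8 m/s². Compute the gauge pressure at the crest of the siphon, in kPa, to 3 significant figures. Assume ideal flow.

-46.7 kPa

Bernoulli surface→outlet gives ½v² = g·h_out, so v = √(2·9.8·2.15) = 6.49 m/s.
With constant cross-section the crest speed equals v; applying Bernoulli from the surface up to the crest, P_top = P_atm − ½ρv² − ρg·h_top.
P_top = 98140 − ½·1000·6.49² − 1000·9.8·2.62 = 51400 Pa. So P_gauge = P_top − P_atm = -46700 Pa.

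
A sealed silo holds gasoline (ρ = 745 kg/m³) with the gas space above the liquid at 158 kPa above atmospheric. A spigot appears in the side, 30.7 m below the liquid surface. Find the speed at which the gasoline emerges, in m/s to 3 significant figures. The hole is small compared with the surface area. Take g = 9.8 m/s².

v ≈ 32.0 m/s

Take point 1 at the surface (v₁ ≈ 0) and point 2 at the hole (at atmospheric pressure). Bernoulli: P₁ + ρg h = P_atm + ½ρv₂².
With P₁ − P_atm = 158000 Pa, v₂ = √(2gh + 2ΔP/ρ) = √(2·9.8·30.7 + 2·158000/745) = 32.0 m/s.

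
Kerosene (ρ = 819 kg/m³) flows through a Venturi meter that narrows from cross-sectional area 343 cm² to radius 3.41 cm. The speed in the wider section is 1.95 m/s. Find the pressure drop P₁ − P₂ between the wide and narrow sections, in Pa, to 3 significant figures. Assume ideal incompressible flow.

Continuity gives A₁v₁ = A₂v₂, so v₂ = (343 cm²)/(36.5 cm²) × 1.95 m/s = 18.3 m/s.
Along the horizontal streamline, P + ½ρv² is constant.
P₁ − P₂ = ½·819·(18.3² − 1.95²) = ½·819·331 = 136000 Pa.

136000 Pa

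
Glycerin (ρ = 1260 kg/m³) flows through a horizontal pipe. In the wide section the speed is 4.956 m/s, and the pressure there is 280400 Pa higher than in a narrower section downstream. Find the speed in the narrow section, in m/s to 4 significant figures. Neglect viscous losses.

Along the level pipe P + ½ρv² is conserved, hence v₂² = v₁² + 2(P₁ − P₂)/ρ.
v₂ = √(4.956² + 2·280400/1260) = √(24.56 + 445.1) = 21.67 m/s.

v₂ = 21.67 m/s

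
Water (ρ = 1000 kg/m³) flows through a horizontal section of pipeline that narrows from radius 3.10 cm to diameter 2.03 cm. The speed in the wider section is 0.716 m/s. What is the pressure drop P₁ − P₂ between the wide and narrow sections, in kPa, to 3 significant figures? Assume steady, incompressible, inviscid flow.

Mass conservation (A₁v₁ = A₂v₂) gives v₂ = 0.716 × 30.2/3.24 = 6.68 m/s.
With no height change, Bernoulli's equation is P₁ + ½ρv₁² = P₂ + ½ρv₂².
P₁ − P₂ = ½·1000·(6.68² − 0.716²) = ½·1000·44.1 = 22000 Pa.

ΔP ≈ 22.0 kPa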